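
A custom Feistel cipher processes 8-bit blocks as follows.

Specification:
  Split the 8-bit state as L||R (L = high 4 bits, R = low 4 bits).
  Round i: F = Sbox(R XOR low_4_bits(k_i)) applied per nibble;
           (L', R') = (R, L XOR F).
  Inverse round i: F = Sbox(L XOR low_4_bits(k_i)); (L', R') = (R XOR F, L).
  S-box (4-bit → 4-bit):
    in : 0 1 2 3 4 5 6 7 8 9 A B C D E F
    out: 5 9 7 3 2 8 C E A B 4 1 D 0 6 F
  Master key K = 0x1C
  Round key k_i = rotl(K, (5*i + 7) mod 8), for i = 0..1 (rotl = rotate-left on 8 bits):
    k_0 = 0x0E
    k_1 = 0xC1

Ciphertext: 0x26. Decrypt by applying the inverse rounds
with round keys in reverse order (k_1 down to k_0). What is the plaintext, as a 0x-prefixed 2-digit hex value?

0x35

s_0 = ciphertext = 0x26
s_1 = InvRound(s_0, k_1) = 0x52
s_2 = InvRound(s_1, k_0) = 0x35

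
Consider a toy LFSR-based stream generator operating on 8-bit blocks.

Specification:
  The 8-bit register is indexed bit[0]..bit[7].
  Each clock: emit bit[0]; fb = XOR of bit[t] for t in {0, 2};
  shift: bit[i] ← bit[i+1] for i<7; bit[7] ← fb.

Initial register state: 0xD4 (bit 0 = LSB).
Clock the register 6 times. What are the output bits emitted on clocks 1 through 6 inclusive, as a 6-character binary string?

001010

reg_0 = 0xD4
clock 1: out=0, reg = 0xEA
clock 2: out=0, reg = 0x75
clock 3: out=1, reg = 0x3A
clock 4: out=0, reg = 0x1D
clock 5: out=1, reg = 0x0E
clock 6: out=0, reg = 0x87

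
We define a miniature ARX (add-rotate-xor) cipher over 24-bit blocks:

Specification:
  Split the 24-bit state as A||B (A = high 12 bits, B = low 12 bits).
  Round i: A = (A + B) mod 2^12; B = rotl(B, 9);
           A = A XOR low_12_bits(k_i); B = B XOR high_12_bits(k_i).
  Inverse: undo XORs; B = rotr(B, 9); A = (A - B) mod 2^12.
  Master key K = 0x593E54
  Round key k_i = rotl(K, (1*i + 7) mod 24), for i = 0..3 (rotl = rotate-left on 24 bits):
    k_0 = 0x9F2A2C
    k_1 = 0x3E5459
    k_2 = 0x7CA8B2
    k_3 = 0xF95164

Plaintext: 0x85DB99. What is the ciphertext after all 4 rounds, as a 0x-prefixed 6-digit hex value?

0x48562E

s_0 = plaintext = 0x85DB99
s_1 = Round(s_0, k_0) = 0x9DAA81
s_2 = Round(s_1, k_1) = 0x0020B5
s_3 = Round(s_2, k_2) = 0x805DDC
s_4 = Round(s_3, k_3) = 0x48562E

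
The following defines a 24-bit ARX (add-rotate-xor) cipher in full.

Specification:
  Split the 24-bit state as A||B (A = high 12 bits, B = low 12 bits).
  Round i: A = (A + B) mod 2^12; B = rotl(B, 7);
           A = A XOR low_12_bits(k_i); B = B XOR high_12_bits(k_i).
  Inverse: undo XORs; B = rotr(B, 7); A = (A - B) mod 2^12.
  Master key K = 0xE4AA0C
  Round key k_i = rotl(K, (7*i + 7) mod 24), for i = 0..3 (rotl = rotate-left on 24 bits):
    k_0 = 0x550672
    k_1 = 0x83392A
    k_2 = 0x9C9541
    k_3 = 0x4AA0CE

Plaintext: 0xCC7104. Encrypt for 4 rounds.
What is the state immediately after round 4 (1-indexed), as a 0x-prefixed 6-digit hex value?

s_0 = plaintext = 0xCC7104
s_1 = Round(s_0, k_0) = 0xBB9758
s_2 = Round(s_1, k_1) = 0xA3B409
s_3 = Round(s_2, k_2) = 0xB05D69
s_4 = Round(s_3, k_3) = 0x8A0041

0x8A0041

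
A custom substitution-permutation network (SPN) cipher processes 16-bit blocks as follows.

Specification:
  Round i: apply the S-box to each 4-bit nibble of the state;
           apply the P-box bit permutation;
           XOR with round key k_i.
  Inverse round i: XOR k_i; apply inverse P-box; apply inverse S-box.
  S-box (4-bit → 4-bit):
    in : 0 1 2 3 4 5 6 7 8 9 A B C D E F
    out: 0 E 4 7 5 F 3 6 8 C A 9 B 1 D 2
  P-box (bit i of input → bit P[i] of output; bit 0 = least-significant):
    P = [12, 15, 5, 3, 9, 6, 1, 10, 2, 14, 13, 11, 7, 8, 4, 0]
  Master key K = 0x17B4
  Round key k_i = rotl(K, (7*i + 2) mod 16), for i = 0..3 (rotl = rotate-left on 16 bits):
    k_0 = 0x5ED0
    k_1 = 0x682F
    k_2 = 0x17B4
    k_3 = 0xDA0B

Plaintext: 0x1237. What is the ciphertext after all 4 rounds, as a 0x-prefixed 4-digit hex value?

s_0 = plaintext = 0x1237
s_1 = Round(s_0, k_0) = 0xFDA3
s_2 = Round(s_1, k_1) = 0xFD4B
s_3 = Round(s_2, k_2) = 0x04BA
s_4 = Round(s_3, k_3) = 0x7C07

0x7C07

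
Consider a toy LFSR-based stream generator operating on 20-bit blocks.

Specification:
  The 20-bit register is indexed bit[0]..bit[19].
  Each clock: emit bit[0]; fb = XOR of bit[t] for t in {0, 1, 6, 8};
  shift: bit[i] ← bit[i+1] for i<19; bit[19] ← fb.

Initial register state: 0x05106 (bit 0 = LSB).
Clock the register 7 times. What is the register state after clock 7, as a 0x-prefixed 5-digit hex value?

0x200A2

reg_0 = 0x05106
clock 1: out=0, reg = 0x02883
clock 2: out=1, reg = 0x01441
clock 3: out=1, reg = 0x00A20
clock 4: out=0, reg = 0x00510
clock 5: out=0, reg = 0x80288
clock 6: out=0, reg = 0x40144
clock 7: out=0, reg = 0x200A2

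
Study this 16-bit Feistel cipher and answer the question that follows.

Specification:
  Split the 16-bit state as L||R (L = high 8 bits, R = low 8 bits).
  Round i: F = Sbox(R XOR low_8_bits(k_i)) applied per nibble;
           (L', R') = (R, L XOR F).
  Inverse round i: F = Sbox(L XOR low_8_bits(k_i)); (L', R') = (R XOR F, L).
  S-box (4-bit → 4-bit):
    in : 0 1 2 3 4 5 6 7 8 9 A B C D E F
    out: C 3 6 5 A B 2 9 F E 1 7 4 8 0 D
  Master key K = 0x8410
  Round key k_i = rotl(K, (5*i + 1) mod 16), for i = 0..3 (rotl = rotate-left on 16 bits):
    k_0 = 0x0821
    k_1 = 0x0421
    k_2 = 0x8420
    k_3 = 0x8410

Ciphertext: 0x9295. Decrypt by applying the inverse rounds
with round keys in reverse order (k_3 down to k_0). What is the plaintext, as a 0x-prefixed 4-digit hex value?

s_0 = ciphertext = 0x9295
s_1 = InvRound(s_0, k_3) = 0x6392
s_2 = InvRound(s_1, k_2) = 0x3763
s_3 = InvRound(s_2, k_1) = 0x5137
s_4 = InvRound(s_3, k_0) = 0xAB51

0xAB51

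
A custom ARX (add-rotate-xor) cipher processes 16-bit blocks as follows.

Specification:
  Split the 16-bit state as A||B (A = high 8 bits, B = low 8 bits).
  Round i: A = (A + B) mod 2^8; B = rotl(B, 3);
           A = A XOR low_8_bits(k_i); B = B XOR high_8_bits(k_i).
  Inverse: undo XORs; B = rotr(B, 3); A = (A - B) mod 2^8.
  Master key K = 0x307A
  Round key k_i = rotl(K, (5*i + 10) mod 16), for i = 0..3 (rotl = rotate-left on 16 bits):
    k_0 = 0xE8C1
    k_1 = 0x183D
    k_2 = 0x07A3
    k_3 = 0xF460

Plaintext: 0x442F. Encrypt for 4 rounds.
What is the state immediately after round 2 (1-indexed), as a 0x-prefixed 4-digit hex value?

s_0 = plaintext = 0x442F
s_1 = Round(s_0, k_0) = 0xB291
s_2 = Round(s_1, k_1) = 0x7E94
s_3 = Round(s_2, k_2) = 0xB1A3
s_4 = Round(s_3, k_3) = 0x34E9

0x7E94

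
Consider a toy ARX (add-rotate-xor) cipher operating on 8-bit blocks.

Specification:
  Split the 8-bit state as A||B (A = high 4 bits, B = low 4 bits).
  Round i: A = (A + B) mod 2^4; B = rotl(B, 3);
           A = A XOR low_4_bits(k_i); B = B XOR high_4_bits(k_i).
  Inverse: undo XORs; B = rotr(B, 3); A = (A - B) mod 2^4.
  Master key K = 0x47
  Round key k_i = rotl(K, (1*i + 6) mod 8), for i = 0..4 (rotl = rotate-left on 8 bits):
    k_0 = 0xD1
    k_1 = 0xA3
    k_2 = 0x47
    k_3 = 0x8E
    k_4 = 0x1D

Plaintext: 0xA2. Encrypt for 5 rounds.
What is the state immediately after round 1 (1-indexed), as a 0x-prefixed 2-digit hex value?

0xDC

s_0 = plaintext = 0xA2
s_1 = Round(s_0, k_0) = 0xDC
s_2 = Round(s_1, k_1) = 0xAC
s_3 = Round(s_2, k_2) = 0x12
s_4 = Round(s_3, k_3) = 0xD9
s_5 = Round(s_4, k_4) = 0xBD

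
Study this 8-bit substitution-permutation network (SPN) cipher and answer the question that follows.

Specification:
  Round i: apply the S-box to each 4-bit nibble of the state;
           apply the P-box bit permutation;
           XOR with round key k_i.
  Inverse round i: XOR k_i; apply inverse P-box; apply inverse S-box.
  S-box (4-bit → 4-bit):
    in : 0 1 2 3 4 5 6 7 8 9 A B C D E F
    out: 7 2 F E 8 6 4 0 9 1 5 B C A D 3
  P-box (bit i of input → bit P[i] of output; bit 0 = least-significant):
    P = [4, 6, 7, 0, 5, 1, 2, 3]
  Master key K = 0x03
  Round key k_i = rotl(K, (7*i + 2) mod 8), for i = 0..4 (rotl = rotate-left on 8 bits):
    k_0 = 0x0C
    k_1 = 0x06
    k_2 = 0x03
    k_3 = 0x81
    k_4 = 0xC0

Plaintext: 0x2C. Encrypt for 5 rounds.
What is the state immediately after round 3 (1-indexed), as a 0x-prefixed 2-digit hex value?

0xEE

s_0 = plaintext = 0x2C
s_1 = Round(s_0, k_0) = 0xA3
s_2 = Round(s_1, k_1) = 0xE3
s_3 = Round(s_2, k_2) = 0xEE
s_4 = Round(s_3, k_3) = 0x3C
s_5 = Round(s_4, k_4) = 0x4F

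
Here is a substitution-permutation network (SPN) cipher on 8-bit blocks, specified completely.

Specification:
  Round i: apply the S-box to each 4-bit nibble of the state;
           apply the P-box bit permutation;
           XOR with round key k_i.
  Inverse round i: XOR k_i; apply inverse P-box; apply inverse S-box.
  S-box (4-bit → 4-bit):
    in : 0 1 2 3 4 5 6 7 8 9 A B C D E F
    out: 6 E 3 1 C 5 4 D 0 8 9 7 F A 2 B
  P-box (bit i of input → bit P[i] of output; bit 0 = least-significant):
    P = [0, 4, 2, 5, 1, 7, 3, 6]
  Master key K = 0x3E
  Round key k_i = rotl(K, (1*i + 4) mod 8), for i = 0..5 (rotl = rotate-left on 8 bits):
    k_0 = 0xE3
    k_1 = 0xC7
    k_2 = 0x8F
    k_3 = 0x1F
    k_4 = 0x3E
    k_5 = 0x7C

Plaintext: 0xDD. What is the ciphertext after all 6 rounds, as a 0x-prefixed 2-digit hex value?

0xCC

s_0 = plaintext = 0xDD
s_1 = Round(s_0, k_0) = 0x13
s_2 = Round(s_1, k_1) = 0x0E
s_3 = Round(s_2, k_2) = 0x17
s_4 = Round(s_3, k_3) = 0xF2
s_5 = Round(s_4, k_4) = 0xED
s_6 = Round(s_5, k_5) = 0xCC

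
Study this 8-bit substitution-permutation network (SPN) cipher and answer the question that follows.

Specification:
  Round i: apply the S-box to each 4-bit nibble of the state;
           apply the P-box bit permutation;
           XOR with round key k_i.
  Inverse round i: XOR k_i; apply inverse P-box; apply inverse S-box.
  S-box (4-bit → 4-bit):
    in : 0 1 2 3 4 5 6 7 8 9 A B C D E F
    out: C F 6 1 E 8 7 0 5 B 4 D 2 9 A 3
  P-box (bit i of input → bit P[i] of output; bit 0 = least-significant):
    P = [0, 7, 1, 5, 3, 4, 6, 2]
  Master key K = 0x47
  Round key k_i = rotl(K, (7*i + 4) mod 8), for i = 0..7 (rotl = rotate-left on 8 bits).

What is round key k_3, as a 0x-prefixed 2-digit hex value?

K = 0x47
k_0 = rotl(K, (7*0+4) mod 8) = rotl(K, 4) = 0x74
k_1 = rotl(K, (7*1+4) mod 8) = rotl(K, 3) = 0x3A
k_2 = rotl(K, (7*2+4) mod 8) = rotl(K, 2) = 0x1D
k_3 = rotl(K, (7*3+4) mod 8) = rotl(K, 1) = 0x8E

0x8E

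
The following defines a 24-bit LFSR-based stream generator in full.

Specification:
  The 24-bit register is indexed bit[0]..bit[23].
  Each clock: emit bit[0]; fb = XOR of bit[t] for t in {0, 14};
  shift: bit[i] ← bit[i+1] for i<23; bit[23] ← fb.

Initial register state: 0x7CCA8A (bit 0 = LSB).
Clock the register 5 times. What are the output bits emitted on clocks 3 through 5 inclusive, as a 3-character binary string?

010

reg_0 = 0x7CCA8A
clock 1: out=0, reg = 0xBE6545
clock 2: out=1, reg = 0x5F32A2
clock 3: out=0, reg = 0x2F9951
clock 4: out=1, reg = 0x97CCA8
clock 5: out=0, reg = 0xCBE654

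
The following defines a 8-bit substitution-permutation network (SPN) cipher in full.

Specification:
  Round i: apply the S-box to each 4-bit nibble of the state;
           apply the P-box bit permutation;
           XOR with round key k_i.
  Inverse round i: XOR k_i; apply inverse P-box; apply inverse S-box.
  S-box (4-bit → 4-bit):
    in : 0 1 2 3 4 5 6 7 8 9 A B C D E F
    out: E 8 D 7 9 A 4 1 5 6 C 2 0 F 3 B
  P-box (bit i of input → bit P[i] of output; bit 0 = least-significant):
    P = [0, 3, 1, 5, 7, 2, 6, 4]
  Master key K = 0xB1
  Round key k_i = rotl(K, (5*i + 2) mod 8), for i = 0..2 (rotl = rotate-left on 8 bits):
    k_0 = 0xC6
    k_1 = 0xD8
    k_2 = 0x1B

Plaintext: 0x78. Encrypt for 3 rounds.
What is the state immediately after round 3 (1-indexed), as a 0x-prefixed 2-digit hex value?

s_0 = plaintext = 0x78
s_1 = Round(s_0, k_0) = 0x45
s_2 = Round(s_1, k_1) = 0x60
s_3 = Round(s_2, k_2) = 0x71

0x71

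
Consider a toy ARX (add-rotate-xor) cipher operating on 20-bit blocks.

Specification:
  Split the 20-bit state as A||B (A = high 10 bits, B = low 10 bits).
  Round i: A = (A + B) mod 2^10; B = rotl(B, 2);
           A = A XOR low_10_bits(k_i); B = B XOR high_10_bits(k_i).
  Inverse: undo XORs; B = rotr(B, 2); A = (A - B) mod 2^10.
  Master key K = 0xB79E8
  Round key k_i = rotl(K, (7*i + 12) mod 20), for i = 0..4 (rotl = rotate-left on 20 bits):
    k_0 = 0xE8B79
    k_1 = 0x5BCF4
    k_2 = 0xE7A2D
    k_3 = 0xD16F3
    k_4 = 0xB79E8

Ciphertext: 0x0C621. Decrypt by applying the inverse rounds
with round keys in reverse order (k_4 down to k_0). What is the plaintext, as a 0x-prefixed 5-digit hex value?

s_0 = ciphertext = 0x0C621
s_1 = InvRound(s_0, k_4) = 0xA6B3F
s_2 = InvRound(s_1, k_3) = 0x92E1E
s_3 = InvRound(s_2, k_2) = 0x01860
s_4 = InvRound(s_3, k_1) = 0x6BF43
s_5 = InvRound(s_4, k_0) = 0x67938

0x67938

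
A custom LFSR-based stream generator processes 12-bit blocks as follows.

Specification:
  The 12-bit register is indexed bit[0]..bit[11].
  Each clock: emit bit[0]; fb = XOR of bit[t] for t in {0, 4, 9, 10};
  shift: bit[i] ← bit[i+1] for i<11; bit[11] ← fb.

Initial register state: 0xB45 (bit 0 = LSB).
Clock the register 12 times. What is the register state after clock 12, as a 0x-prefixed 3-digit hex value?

0xDFE

reg_0 = 0xB45
clock 1: out=1, reg = 0x5A2
clock 2: out=0, reg = 0xAD1
clock 3: out=1, reg = 0xD68
clock 4: out=0, reg = 0xEB4
clock 5: out=0, reg = 0xF5A
clock 6: out=0, reg = 0xFAD
clock 7: out=1, reg = 0xFD6
clock 8: out=0, reg = 0xFEB
clock 9: out=1, reg = 0xFF5
clock 10: out=1, reg = 0x7FA
clock 11: out=0, reg = 0xBFD
clock 12: out=1, reg = 0xDFE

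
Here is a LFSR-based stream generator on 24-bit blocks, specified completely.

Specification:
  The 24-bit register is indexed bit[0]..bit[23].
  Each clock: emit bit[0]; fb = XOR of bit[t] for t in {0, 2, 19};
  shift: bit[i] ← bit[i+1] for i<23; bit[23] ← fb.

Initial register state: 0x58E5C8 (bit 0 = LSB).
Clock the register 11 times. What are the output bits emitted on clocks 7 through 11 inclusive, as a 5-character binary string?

11101

reg_0 = 0x58E5C8
clock 1: out=0, reg = 0xAC72E4
clock 2: out=0, reg = 0x563972
clock 3: out=0, reg = 0x2B1CB9
clock 4: out=1, reg = 0x158E5C
clock 5: out=0, reg = 0x8AC72E
clock 6: out=0, reg = 0x456397
clock 7: out=1, reg = 0x22B1CB
clock 8: out=1, reg = 0x9158E5
clock 9: out=1, reg = 0x48AC72
clock 10: out=0, reg = 0xA45639
clock 11: out=1, reg = 0xD22B1C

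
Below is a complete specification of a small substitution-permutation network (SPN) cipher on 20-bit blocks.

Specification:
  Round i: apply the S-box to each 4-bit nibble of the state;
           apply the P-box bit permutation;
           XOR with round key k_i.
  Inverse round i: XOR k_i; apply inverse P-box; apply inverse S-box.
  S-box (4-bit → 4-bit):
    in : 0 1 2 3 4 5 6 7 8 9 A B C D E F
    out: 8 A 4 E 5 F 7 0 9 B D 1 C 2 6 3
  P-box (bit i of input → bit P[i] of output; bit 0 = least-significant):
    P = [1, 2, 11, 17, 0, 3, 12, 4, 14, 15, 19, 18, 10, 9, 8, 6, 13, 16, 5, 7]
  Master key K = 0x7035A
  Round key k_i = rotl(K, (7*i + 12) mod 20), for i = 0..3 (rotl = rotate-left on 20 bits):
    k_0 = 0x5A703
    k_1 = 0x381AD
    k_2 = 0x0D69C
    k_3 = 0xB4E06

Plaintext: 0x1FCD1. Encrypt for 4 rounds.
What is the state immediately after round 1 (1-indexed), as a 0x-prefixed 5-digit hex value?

s_0 = plaintext = 0x1FCD1
s_1 = Round(s_0, k_0) = 0xAA18F
s_2 = Round(s_1, k_1) = 0x7245A
s_3 = Round(s_2, k_2) = 0xA8F87
s_4 = Round(s_3, k_3) = 0xBAAF7

0xAA18F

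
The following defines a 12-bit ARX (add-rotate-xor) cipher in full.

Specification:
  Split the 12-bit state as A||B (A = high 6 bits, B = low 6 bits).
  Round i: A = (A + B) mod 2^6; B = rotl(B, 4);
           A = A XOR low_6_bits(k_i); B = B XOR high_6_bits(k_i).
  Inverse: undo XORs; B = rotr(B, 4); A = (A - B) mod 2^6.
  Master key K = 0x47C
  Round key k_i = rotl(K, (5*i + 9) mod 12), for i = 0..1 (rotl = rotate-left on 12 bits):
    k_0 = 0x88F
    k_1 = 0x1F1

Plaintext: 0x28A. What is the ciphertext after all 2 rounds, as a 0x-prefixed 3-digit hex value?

s_0 = plaintext = 0x28A
s_1 = Round(s_0, k_0) = 0x6C0
s_2 = Round(s_1, k_1) = 0xA87

0xA87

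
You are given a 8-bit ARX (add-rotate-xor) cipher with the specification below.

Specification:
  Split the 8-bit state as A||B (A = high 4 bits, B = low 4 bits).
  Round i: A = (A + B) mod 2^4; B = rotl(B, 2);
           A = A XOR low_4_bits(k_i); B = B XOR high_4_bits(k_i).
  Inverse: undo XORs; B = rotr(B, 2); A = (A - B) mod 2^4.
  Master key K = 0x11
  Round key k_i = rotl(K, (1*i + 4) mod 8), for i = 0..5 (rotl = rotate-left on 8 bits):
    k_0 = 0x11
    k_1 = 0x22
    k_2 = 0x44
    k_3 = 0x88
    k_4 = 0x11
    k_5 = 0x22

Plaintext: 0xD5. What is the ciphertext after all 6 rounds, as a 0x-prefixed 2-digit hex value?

s_0 = plaintext = 0xD5
s_1 = Round(s_0, k_0) = 0x34
s_2 = Round(s_1, k_1) = 0x53
s_3 = Round(s_2, k_2) = 0xC8
s_4 = Round(s_3, k_3) = 0xCA
s_5 = Round(s_4, k_4) = 0x7B
s_6 = Round(s_5, k_5) = 0x0C

0x0C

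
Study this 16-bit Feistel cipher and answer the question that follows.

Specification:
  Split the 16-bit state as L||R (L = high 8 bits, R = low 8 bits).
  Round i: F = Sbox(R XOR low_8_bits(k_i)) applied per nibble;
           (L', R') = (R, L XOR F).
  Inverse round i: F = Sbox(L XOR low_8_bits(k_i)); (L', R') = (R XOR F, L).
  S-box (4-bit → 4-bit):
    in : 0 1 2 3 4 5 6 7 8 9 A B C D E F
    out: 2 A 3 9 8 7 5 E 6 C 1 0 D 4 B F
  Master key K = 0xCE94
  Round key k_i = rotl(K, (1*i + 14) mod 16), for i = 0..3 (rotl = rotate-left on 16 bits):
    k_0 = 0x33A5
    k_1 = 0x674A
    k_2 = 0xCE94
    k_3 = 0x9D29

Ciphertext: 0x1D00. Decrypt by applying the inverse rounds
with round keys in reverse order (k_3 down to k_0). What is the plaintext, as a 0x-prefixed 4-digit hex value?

0x7D79

s_0 = ciphertext = 0x1D00
s_1 = InvRound(s_0, k_3) = 0x981D
s_2 = InvRound(s_1, k_2) = 0x3098
s_3 = InvRound(s_2, k_1) = 0x7930
s_4 = InvRound(s_3, k_0) = 0x7D79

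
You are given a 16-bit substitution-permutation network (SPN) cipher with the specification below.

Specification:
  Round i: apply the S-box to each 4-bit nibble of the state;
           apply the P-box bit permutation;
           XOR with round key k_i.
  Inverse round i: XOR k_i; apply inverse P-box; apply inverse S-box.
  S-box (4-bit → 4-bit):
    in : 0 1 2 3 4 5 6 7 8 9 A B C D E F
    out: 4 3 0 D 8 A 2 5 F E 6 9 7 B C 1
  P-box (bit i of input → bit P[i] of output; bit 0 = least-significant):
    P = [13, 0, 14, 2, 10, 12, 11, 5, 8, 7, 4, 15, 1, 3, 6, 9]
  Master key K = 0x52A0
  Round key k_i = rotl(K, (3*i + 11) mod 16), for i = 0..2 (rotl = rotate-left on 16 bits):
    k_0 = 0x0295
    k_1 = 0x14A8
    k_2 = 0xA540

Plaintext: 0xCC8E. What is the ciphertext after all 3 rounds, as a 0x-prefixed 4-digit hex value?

s_0 = plaintext = 0xCC8E
s_1 = Round(s_0, k_0) = 0x5F6B
s_2 = Round(s_1, k_1) = 0x27A4
s_3 = Round(s_2, k_2) = 0xBC54

0xBC54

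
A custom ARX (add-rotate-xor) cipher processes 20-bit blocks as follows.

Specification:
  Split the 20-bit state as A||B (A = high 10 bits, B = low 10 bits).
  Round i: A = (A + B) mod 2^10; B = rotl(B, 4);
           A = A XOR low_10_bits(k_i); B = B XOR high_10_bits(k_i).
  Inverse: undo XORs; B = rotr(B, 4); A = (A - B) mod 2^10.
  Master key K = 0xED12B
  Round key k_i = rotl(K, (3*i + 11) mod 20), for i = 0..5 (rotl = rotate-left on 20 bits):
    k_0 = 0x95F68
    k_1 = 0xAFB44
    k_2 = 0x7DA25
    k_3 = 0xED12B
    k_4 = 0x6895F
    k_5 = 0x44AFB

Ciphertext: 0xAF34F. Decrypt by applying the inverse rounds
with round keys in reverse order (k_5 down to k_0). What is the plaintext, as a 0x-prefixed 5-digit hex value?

0x740EB

s_0 = ciphertext = 0xAF34F
s_1 = InvRound(s_0, k_5) = 0x38B65
s_2 = InvRound(s_1, k_4) = 0xF45EC
s_3 = InvRound(s_2, k_3) = 0x35625
s_4 = InvRound(s_3, k_2) = 0x7CCFD
s_5 = InvRound(s_4, k_1) = 0x74CE4
s_6 = InvRound(s_5, k_0) = 0x740EB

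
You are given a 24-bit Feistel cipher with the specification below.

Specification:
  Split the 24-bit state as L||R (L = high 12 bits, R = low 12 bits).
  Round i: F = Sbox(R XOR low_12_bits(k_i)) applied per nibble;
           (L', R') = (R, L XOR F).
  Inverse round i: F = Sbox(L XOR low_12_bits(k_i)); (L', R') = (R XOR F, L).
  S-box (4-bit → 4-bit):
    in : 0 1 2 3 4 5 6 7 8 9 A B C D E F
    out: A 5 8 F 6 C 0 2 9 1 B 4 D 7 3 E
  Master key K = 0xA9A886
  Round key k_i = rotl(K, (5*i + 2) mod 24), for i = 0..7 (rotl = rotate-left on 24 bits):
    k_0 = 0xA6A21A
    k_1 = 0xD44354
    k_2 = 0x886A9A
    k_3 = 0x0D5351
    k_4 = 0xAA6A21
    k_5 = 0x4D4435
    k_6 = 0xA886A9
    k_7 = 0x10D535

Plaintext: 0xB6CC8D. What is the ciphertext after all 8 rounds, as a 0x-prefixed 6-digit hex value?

s_0 = plaintext = 0xB6CC8D
s_1 = Round(s_0, k_0) = 0xC8D87E
s_2 = Round(s_1, k_1) = 0x87E806
s_3 = Round(s_2, k_2) = 0x806063
s_4 = Round(s_3, k_3) = 0x0637FE
s_5 = Round(s_4, k_4) = 0x7FE71D
s_6 = Round(s_5, k_5) = 0x71D877
s_7 = Round(s_6, k_6) = 0x87746E
s_8 = Round(s_7, k_7) = 0x46EDB3

0x46EDB3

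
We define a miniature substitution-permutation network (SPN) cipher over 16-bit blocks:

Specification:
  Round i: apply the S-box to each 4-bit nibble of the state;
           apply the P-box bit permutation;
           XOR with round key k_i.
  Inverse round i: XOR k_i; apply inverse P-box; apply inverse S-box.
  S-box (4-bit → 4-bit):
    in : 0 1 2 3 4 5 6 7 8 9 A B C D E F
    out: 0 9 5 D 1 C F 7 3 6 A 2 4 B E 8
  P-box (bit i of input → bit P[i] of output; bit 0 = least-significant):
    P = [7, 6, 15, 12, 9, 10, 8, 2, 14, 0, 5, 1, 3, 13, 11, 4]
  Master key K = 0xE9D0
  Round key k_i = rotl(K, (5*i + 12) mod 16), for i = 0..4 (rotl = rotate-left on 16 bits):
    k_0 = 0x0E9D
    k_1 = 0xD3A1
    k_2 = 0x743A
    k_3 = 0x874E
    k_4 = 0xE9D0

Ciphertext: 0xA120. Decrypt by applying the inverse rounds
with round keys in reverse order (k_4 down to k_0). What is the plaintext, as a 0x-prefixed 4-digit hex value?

s_0 = ciphertext = 0xA120
s_1 = InvRound(s_0, k_4) = 0x5208
s_2 = InvRound(s_1, k_3) = 0x01EE
s_3 = InvRound(s_2, k_2) = 0xA4ED
s_4 = InvRound(s_3, k_1) = 0x846A
s_5 = InvRound(s_4, k_0) = 0x5E17

0x5E17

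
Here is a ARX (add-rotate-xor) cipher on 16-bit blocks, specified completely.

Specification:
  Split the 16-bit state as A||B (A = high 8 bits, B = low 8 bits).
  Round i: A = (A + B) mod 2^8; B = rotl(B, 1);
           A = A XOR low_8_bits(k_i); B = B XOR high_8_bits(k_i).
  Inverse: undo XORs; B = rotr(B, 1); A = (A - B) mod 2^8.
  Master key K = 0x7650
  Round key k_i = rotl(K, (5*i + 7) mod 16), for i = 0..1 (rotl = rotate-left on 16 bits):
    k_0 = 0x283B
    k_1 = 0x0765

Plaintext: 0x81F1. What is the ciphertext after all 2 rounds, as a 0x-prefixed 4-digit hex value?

0x7190

s_0 = plaintext = 0x81F1
s_1 = Round(s_0, k_0) = 0x49CB
s_2 = Round(s_1, k_1) = 0x7190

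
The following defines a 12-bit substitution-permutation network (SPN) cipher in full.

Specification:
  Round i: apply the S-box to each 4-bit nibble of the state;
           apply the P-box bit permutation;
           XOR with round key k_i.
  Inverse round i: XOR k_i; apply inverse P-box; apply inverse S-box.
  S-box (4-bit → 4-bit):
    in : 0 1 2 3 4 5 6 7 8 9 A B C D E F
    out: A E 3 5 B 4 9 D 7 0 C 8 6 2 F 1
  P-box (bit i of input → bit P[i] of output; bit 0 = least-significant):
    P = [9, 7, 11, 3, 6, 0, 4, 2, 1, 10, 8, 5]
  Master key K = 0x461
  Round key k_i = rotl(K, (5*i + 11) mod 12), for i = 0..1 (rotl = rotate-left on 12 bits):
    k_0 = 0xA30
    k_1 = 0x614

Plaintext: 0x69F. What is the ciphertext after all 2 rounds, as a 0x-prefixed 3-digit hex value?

0x183

s_0 = plaintext = 0x69F
s_1 = Round(s_0, k_0) = 0x812
s_2 = Round(s_1, k_1) = 0x183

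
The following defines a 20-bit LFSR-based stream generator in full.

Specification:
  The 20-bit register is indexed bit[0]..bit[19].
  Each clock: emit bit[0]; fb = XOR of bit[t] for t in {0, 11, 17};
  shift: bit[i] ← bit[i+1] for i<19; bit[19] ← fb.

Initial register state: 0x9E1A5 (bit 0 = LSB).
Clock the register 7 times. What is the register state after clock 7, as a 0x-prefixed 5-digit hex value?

0x6B3C3

reg_0 = 0x9E1A5
clock 1: out=1, reg = 0xCF0D2
clock 2: out=0, reg = 0x67869
clock 3: out=1, reg = 0xB3C34
clock 4: out=0, reg = 0x59E1A
clock 5: out=0, reg = 0xACF0D
clock 6: out=1, reg = 0xD6786
clock 7: out=0, reg = 0x6B3C3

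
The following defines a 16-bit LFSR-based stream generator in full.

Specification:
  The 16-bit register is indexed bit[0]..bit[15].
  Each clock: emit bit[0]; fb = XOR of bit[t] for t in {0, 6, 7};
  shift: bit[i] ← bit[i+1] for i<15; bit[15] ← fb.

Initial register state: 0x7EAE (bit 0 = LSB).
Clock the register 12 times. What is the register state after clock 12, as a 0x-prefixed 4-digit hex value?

0x9A97

reg_0 = 0x7EAE
clock 1: out=0, reg = 0xBF57
clock 2: out=1, reg = 0x5FAB
clock 3: out=1, reg = 0x2FD5
clock 4: out=1, reg = 0x97EA
clock 5: out=0, reg = 0x4BF5
clock 6: out=1, reg = 0xA5FA
clock 7: out=0, reg = 0x52FD
clock 8: out=1, reg = 0xA97E
clock 9: out=0, reg = 0xD4BF
clock 10: out=1, reg = 0x6A5F
clock 11: out=1, reg = 0x352F
clock 12: out=1, reg = 0x9A97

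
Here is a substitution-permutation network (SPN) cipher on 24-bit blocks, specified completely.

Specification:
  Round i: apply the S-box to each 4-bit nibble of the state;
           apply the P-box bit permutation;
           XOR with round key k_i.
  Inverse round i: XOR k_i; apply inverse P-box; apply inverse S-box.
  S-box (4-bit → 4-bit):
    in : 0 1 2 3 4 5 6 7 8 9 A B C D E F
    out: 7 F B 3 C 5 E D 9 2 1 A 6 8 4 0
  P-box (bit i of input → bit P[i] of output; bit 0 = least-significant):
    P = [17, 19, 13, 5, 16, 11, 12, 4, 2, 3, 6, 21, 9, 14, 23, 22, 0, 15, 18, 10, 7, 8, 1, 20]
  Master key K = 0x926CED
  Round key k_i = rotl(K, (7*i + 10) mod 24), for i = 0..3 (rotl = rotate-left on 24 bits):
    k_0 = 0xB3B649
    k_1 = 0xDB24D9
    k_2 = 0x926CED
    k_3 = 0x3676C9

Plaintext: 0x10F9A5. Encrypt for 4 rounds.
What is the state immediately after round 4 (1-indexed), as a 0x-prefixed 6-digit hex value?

s_0 = plaintext = 0x10F9A5
s_1 = Round(s_0, k_0) = 0xA417C2
s_2 = Round(s_1, k_1) = 0x357A3D
s_3 = Round(s_2, k_2) = 0x576748
s_4 = Round(s_3, k_3) = 0xD0223E

0xD0223E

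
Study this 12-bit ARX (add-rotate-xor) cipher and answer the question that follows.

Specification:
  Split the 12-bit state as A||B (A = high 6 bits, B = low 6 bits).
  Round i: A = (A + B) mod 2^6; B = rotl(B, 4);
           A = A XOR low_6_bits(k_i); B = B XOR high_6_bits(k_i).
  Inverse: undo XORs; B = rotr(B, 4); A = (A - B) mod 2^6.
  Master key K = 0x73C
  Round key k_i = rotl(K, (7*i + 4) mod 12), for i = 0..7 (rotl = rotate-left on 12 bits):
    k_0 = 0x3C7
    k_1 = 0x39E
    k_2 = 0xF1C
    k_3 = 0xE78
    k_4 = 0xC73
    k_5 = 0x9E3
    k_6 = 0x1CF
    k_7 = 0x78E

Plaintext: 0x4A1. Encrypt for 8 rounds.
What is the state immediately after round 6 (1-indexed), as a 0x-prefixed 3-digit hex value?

s_0 = plaintext = 0x4A1
s_1 = Round(s_0, k_0) = 0xD17
s_2 = Round(s_1, k_1) = 0x57B
s_3 = Round(s_2, k_2) = 0x302
s_4 = Round(s_3, k_3) = 0xD99
s_5 = Round(s_4, k_4) = 0xF27
s_6 = Round(s_5, k_5) = 0x01E
s_7 = Round(s_6, k_6) = 0x460
s_8 = Round(s_7, k_7) = 0xFD6

0x01E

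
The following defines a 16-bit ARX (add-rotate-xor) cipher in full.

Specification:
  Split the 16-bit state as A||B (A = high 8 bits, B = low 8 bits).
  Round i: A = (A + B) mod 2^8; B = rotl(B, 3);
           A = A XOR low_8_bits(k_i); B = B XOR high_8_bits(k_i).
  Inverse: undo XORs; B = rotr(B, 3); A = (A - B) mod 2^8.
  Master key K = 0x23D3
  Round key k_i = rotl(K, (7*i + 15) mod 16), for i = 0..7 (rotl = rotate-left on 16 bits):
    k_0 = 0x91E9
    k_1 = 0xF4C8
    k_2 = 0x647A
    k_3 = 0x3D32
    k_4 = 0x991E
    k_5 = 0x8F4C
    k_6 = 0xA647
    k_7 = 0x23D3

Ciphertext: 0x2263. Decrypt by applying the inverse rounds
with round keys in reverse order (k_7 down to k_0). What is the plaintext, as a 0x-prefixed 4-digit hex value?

0xA3A5

s_0 = ciphertext = 0x2263
s_1 = InvRound(s_0, k_7) = 0xE908
s_2 = InvRound(s_1, k_6) = 0xD9D5
s_3 = InvRound(s_2, k_5) = 0x4A4B
s_4 = InvRound(s_3, k_4) = 0xFA5A
s_5 = InvRound(s_4, k_3) = 0xDCEC
s_6 = InvRound(s_5, k_2) = 0x9511
s_7 = InvRound(s_6, k_1) = 0xA1BC
s_8 = InvRound(s_7, k_0) = 0xA3A5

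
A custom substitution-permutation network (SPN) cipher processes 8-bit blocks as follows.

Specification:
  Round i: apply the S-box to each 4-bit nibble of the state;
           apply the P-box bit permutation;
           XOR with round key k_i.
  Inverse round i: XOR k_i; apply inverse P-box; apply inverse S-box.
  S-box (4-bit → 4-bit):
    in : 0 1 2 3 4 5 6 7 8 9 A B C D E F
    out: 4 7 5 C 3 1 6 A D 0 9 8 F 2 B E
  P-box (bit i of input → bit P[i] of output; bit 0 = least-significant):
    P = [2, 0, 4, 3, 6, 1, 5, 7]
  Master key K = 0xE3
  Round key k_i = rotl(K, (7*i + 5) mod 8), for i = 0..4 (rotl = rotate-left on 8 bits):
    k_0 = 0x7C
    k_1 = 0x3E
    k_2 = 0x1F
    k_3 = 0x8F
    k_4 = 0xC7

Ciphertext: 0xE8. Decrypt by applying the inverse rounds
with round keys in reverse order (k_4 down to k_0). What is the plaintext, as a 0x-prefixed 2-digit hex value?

0x62

s_0 = ciphertext = 0xE8
s_1 = InvRound(s_0, k_4) = 0x6E
s_2 = InvRound(s_1, k_3) = 0x8D
s_3 = InvRound(s_2, k_2) = 0x70
s_4 = InvRound(s_3, k_1) = 0x4A
s_5 = InvRound(s_4, k_0) = 0x62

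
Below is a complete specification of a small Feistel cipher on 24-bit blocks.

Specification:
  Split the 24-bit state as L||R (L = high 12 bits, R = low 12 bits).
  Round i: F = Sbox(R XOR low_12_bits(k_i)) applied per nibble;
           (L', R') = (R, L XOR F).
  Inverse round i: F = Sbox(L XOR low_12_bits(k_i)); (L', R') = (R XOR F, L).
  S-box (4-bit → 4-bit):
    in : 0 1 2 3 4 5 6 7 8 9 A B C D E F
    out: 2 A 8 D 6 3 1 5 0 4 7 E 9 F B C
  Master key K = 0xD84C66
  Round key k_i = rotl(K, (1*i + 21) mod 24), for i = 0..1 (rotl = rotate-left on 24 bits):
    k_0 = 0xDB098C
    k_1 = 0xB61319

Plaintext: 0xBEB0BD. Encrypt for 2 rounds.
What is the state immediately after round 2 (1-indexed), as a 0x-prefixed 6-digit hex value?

0xF3193D

s_0 = plaintext = 0xBEB0BD
s_1 = Round(s_0, k_0) = 0x0BDF31
s_2 = Round(s_1, k_1) = 0xF3193D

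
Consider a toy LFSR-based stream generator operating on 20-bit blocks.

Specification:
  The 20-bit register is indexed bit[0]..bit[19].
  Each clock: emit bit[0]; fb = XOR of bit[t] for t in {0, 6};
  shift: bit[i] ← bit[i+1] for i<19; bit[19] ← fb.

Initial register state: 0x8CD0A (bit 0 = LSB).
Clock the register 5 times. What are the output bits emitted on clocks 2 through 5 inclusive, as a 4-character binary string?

reg_0 = 0x8CD0A
clock 1: out=0, reg = 0x46685
clock 2: out=1, reg = 0xA3342
clock 3: out=0, reg = 0xD19A1
clock 4: out=1, reg = 0xE8CD0
clock 5: out=0, reg = 0xF4668

1010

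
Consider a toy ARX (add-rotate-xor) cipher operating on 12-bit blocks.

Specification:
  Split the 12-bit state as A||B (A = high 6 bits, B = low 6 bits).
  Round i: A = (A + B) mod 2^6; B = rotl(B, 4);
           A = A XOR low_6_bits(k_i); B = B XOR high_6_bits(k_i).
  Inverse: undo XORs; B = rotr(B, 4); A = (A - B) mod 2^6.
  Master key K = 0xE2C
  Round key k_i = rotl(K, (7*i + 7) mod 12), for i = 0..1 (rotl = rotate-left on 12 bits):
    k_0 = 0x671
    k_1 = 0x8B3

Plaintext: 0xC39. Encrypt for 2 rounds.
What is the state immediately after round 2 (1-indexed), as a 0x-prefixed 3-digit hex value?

s_0 = plaintext = 0xC39
s_1 = Round(s_0, k_0) = 0x607
s_2 = Round(s_1, k_1) = 0xB13

0xB13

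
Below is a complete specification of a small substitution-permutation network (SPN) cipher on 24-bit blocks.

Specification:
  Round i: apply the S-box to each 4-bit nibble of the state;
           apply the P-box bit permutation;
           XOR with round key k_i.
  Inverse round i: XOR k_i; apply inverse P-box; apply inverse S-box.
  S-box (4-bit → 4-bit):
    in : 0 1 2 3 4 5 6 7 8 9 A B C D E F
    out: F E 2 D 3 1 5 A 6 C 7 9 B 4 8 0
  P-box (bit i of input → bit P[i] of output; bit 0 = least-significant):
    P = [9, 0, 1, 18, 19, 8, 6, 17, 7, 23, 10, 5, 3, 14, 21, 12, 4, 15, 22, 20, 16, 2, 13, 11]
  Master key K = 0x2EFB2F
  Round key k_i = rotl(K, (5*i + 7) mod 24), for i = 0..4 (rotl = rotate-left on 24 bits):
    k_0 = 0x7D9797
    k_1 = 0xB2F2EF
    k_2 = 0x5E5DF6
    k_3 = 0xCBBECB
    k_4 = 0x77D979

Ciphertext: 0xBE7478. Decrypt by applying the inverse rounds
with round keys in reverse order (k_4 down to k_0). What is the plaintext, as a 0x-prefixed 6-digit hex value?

s_0 = ciphertext = 0xBE7478
s_1 = InvRound(s_0, k_4) = 0x38F842
s_2 = InvRound(s_1, k_3) = 0x59AAE4
s_3 = InvRound(s_2, k_2) = 0x647D73
s_4 = InvRound(s_3, k_1) = 0x705A7B
s_5 = InvRound(s_4, k_0) = 0xC243AE

0xC243AE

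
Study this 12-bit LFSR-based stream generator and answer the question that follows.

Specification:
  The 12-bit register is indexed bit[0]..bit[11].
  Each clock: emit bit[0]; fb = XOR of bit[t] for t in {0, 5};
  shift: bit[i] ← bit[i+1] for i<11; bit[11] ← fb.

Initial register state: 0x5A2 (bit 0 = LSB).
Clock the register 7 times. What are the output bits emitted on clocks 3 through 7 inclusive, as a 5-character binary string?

00010

reg_0 = 0x5A2
clock 1: out=0, reg = 0xAD1
clock 2: out=1, reg = 0xD68
clock 3: out=0, reg = 0xEB4
clock 4: out=0, reg = 0xF5A
clock 5: out=0, reg = 0x7AD
clock 6: out=1, reg = 0x3D6
clock 7: out=0, reg = 0x1EB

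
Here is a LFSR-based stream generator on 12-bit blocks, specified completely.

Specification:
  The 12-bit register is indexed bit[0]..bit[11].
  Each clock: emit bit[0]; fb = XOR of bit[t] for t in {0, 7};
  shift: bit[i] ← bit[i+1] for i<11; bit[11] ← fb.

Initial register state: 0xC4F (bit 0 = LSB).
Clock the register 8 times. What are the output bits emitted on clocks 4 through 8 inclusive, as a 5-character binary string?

reg_0 = 0xC4F
clock 1: out=1, reg = 0xE27
clock 2: out=1, reg = 0xF13
clock 3: out=1, reg = 0xF89
clock 4: out=1, reg = 0x7C4
clock 5: out=0, reg = 0xBE2
clock 6: out=0, reg = 0xDF1
clock 7: out=1, reg = 0x6F8
clock 8: out=0, reg = 0xB7C

10010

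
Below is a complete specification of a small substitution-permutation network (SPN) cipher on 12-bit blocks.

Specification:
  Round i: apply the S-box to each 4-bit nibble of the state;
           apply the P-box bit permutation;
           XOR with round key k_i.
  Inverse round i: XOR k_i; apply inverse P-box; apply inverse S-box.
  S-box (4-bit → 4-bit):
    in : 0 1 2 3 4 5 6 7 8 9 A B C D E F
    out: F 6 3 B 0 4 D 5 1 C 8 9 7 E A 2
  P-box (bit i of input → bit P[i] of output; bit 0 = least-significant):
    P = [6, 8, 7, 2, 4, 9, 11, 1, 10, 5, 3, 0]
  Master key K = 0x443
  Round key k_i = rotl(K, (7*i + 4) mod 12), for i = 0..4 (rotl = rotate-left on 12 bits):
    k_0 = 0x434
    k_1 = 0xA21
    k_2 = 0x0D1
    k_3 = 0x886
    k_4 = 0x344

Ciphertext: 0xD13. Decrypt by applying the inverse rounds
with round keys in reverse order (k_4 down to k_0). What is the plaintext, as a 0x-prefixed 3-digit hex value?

s_0 = ciphertext = 0xD13
s_1 = InvRound(s_0, k_4) = 0xB0B
s_2 = InvRound(s_1, k_3) = 0x9FD
s_3 = InvRound(s_2, k_2) = 0x15E
s_4 = InvRound(s_3, k_1) = 0xD03
s_5 = InvRound(s_4, k_0) = 0xE6E

0xE6E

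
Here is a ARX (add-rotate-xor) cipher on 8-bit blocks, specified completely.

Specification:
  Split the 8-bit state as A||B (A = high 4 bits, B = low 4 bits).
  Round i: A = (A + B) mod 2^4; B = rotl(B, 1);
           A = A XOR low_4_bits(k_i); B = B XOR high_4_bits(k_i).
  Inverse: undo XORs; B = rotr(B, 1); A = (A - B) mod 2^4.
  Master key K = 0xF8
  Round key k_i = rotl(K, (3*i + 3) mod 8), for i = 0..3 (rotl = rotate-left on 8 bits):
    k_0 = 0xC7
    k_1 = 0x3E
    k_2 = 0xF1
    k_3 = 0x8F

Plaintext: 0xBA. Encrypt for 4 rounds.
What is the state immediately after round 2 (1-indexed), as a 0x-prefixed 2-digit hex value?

s_0 = plaintext = 0xBA
s_1 = Round(s_0, k_0) = 0x29
s_2 = Round(s_1, k_1) = 0x50
s_3 = Round(s_2, k_2) = 0x4F
s_4 = Round(s_3, k_3) = 0xC7

0x50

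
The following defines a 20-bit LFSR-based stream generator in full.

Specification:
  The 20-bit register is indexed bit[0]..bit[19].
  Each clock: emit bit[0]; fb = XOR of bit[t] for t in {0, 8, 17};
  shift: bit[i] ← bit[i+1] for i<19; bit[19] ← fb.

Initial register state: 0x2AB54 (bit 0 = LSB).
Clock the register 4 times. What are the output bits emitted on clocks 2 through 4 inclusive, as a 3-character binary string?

reg_0 = 0x2AB54
clock 1: out=0, reg = 0x155AA
clock 2: out=0, reg = 0x8AAD5
clock 3: out=1, reg = 0xC556A
clock 4: out=0, reg = 0xE2AB5

010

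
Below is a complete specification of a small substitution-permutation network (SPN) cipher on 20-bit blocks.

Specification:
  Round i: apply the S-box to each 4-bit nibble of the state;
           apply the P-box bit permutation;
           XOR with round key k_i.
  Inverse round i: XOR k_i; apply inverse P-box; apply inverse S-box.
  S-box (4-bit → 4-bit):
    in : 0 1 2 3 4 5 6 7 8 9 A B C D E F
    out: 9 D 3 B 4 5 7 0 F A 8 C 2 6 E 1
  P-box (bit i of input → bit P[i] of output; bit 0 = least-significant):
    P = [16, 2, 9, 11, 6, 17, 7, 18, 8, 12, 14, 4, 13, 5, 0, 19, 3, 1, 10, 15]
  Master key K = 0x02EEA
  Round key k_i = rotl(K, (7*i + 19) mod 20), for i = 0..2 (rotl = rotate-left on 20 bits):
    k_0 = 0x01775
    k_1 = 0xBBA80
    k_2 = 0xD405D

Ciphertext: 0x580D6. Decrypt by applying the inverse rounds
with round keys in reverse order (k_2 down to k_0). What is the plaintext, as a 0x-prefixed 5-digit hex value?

s_0 = ciphertext = 0x580D6
s_1 = InvRound(s_0, k_2) = 0x3B447
s_2 = InvRound(s_1, k_1) = 0xDB75E
s_3 = InvRound(s_2, k_0) = 0x387AF

0x387AF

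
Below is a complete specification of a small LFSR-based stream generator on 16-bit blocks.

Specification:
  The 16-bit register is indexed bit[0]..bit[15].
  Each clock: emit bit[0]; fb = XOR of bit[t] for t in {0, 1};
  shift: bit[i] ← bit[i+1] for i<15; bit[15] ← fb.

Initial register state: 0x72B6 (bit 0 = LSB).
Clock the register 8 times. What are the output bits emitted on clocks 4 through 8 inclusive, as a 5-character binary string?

reg_0 = 0x72B6
clock 1: out=0, reg = 0xB95B
clock 2: out=1, reg = 0x5CAD
clock 3: out=1, reg = 0xAE56
clock 4: out=0, reg = 0xD72B
clock 5: out=1, reg = 0x6B95
clock 6: out=1, reg = 0xB5CA
clock 7: out=0, reg = 0xDAE5
clock 8: out=1, reg = 0xED72

01101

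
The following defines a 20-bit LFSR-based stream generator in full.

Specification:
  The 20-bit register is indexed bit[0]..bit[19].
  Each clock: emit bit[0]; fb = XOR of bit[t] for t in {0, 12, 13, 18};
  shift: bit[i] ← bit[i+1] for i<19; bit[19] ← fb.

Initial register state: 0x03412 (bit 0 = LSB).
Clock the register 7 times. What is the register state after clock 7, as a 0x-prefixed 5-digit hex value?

reg_0 = 0x03412
clock 1: out=0, reg = 0x01A09
clock 2: out=1, reg = 0x00D04
clock 3: out=0, reg = 0x00682
clock 4: out=0, reg = 0x00341
clock 5: out=1, reg = 0x801A0
clock 6: out=0, reg = 0x400D0
clock 7: out=0, reg = 0xA0068

0xA0068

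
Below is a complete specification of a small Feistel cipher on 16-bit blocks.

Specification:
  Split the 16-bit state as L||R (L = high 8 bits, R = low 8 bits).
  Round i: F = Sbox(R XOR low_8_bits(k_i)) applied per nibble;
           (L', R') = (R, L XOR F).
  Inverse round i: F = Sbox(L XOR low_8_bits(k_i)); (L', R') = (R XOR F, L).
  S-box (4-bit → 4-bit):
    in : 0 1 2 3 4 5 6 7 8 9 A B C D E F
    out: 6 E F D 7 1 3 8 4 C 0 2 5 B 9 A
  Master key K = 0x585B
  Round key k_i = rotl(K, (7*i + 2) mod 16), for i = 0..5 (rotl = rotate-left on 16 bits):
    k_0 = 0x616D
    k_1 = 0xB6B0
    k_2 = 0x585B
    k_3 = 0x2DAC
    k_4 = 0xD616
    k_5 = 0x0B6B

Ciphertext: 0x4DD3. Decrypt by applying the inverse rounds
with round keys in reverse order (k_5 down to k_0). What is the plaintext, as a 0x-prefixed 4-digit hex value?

s_0 = ciphertext = 0x4DD3
s_1 = InvRound(s_0, k_5) = 0x204D
s_2 = InvRound(s_1, k_4) = 0x9E20
s_3 = InvRound(s_2, k_3) = 0xFF9E
s_4 = InvRound(s_3, k_2) = 0x99FF
s_5 = InvRound(s_4, k_1) = 0x0399
s_6 = InvRound(s_5, k_0) = 0xA003

0xA003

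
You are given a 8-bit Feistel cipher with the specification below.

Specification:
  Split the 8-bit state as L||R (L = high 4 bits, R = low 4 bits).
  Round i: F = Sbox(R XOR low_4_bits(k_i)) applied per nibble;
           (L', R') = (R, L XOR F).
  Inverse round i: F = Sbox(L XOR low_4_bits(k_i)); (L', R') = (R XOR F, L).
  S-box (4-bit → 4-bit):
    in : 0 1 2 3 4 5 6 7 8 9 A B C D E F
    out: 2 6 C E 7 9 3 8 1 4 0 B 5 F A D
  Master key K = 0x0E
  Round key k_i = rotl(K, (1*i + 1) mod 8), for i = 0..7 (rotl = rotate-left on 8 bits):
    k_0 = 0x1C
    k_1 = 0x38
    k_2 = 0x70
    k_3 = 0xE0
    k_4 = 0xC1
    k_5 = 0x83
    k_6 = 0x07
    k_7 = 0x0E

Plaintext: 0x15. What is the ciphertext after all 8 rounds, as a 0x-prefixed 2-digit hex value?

0xE1

s_0 = plaintext = 0x15
s_1 = Round(s_0, k_0) = 0x55
s_2 = Round(s_1, k_1) = 0x5A
s_3 = Round(s_2, k_2) = 0xA5
s_4 = Round(s_3, k_3) = 0x53
s_5 = Round(s_4, k_4) = 0x39
s_6 = Round(s_5, k_5) = 0x93
s_7 = Round(s_6, k_6) = 0x3E
s_8 = Round(s_7, k_7) = 0xE1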